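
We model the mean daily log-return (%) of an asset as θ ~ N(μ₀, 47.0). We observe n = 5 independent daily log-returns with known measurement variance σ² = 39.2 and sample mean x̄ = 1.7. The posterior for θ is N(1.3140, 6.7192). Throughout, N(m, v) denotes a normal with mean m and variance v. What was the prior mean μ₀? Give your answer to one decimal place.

μ₀ = -1.0

With known observation variance, the Normal–Normal posterior has precision τ_n = τ₀ + n/σ² and mean μ_n = (τ₀μ₀ + (n/σ²)x̄)/τ_n.
Here τ₀ = 1/47.0 = 0.021277 and τ_data = 5/39.2 = 0.127551, so τ_n = 0.148828.
Rearranging for μ₀: μ₀ = (μ_n·τ_n − τ_data·x̄)/τ₀ = (1.3140·0.148828 − 0.127551·1.7) / 0.021277 = -0.021277/0.021277 ≈ -1.0.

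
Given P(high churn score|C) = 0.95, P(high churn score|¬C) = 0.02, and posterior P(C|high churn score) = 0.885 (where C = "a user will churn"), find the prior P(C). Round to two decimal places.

P(C) = 0.14

Bayes' rule in odds form gives O(C|E) = O(C)·[P(E|C)/P(E|¬C)], hence O(C) = O(C|E)/LR.
Posterior odds = 0.885/(1−0.885) = 7.6957. LR = 0.95/0.02 = 47.5000.
Prior odds = 7.6957/47.5000 = 0.1620, so P(C) = 0.1620/(1+0.1620) ≈ 0.14.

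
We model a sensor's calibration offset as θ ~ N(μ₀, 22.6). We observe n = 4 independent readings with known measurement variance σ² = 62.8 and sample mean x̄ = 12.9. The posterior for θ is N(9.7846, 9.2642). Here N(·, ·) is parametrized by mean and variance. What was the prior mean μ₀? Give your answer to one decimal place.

With known observation variance, the Normal–Normal posterior has precision τ_n = τ₀ + n/σ² and mean μ_n = (τ₀μ₀ + (n/σ²)x̄)/τ_n.
Here τ₀ = 1/22.6 = 0.044248 and τ_data = 4/62.8 = 0.063694, so τ_n = 0.107942.
Rearranging for μ₀: μ₀ = (μ_n·τ_n − τ_data·x̄)/τ₀ = (9.7846·0.107942 − 0.063694·12.9) / 0.044248 = 0.234517/0.044248 ≈ 5.3.

μ₀ = 5.3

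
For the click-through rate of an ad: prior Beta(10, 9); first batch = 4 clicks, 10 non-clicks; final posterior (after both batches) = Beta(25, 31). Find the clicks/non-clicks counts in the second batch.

11 clicks and 12 non-clicks

Sequential conjugate updates are equivalent to a single update on the pooled data, so total successes = posterior α − prior α and total failures = posterior β − prior β.
Total across both batches: 25−10=15 clicks, 31−9=22 non-clicks.
Subtract the first batch: 15−4=11 clicks and 22−10=12 non-clicks.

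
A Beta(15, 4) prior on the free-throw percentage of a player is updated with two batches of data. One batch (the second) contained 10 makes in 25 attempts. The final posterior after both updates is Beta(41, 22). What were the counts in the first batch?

Sequential conjugate updates are equivalent to a single update on the pooled data, so total successes = posterior α − prior α and total failures = posterior β − prior β.
Total across both batches: 41−15=26 makes, 22−4=18 misses.
Subtract the second batch: 26−10=16 makes and 18−15=3 misses.

16 makes and 3 misses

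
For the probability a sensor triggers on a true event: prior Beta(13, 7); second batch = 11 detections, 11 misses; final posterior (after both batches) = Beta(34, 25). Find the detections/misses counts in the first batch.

Sequential conjugate updates are equivalent to a single update on the pooled data, so total successes = posterior α − prior α and total failures = posterior β − prior β.
Total across both batches: 34−13=21 detections, 25−7=18 misses.
Subtract the second batch: 21−11=10 detections and 18−11=7 misses.

10 detections and 7 misses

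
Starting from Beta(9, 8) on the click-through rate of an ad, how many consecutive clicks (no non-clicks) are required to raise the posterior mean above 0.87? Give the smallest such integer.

After k clicks and 0 non-clicks the posterior is Beta(9+k, 8), with mean (9+k)/(9+8+k).
Set (9+k)/(17+k) > 0.87 and solve: k > (0.87·17 − 9)/(1 − 0.87) = 44.538.
The smallest integer exceeding 44.538 is 45.

k = 45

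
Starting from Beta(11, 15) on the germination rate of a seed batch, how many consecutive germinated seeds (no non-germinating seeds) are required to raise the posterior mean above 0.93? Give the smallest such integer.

k = 189

After k germinated seeds and 0 non-germinating seeds the posterior is Beta(11+k, 15), with mean (11+k)/(11+15+k).
Set (11+k)/(26+k) > 0.93 and solve: k > (0.93·26 − 11)/(1 − 0.93) = 188.286.
The smallest integer exceeding 188.286 is 189, and checking k=189: (200)/(215) = 0.9302 > 0.93.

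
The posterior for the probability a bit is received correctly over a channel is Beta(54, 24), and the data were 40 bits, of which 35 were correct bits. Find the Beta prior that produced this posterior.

Under Beta–binomial conjugacy the posterior parameters are (α+s, β+f).
So α = 54 − 35 = 19 and β = 24 − 5 = 19.

Beta(19, 19)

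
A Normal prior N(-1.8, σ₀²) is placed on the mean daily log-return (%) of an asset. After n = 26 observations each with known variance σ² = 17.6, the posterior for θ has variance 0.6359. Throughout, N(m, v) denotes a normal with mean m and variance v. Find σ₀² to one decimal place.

Posterior precision equals prior precision plus data precision: 1/σ_n² = 1/σ₀² + n/σ².
So 1/σ₀² = 1/0.6359 − 26/17.6 = 1.572574 − 1.477273 = 0.095301.
Hence σ₀² = 1/0.095301 ≈ 10.5.

σ₀² = 10.5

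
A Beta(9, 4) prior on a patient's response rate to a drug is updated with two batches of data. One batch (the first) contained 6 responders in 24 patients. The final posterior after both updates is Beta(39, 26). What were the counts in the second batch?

Because Beta–binomial updating is additive in the counts, the combined data contributed (α_post−α_prior, β_post−β_prior) successes and failures.
Total across both batches: 39−9=30 responders, 26−4=22 non-responders.
Subtract the first batch: 30−6=24 responders and 22−18=4 non-responders.

24 responders and 4 non-responders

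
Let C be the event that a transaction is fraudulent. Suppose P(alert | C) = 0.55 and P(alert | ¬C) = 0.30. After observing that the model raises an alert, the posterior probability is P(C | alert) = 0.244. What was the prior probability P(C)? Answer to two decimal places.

P(C) = 0.15

In odds form, posterior odds = prior odds × likelihood ratio, so prior odds = posterior odds ÷ LR.
Posterior odds = 0.244/(1−0.244) = 0.3228. LR = 0.55/0.30 = 1.8333.
Prior odds = 0.3228/1.8333 = 0.1761, so P(C) = 0.1761/(1+0.1761) ≈ 0.15.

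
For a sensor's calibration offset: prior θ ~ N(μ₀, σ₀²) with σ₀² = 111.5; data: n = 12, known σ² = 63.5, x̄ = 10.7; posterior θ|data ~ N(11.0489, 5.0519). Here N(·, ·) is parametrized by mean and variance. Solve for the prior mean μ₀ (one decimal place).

The posterior mean is a precision-weighted average: μ_n = (τ₀μ₀ + τ_data·x̄)/(τ₀+τ_data), with τ₀=1/σ₀² and τ_data=n/σ².
Here τ₀ = 1/111.5 = 0.008969 and τ_data = 12/63.5 = 0.188976, so τ_n = 0.197945.
Rearranging for μ₀: μ₀ = (μ_n·τ_n − τ_data·x̄)/τ₀ = (11.0489·0.197945 − 0.188976·10.7) / 0.008969 = 0.165031/0.008969 ≈ 18.4.

μ₀ = 18.4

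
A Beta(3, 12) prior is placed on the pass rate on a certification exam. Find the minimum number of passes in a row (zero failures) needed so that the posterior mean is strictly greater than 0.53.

After k passes and 0 failures the posterior is Beta(3+k, 12), with mean (3+k)/(3+12+k).
Set (3+k)/(15+k) > 0.53 and solve: k > (0.53·15 − 3)/(1 − 0.53) = 10.532.
The smallest integer exceeding 10.532 is 11.

k = 11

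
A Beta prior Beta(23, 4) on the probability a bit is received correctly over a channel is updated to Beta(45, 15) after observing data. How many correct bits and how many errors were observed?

A Beta(a, b) prior with s successes and f failures in binomial data gives a Beta(a+s, b+f) posterior.
So s = 45 − 23 = 22 and f = 15 − 4 = 11.

22 correct bits and 11 errors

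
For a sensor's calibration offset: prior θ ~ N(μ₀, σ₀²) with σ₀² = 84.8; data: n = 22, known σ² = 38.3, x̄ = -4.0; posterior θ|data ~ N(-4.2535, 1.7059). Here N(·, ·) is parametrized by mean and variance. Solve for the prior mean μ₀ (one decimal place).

With known observation variance, the Normal–Normal posterior has precision τ_n = τ₀ + n/σ² and mean μ_n = (τ₀μ₀ + (n/σ²)x̄)/τ_n.
Here τ₀ = 1/84.8 = 0.011792 and τ_data = 22/38.3 = 0.574413, so τ_n = 0.586205.
Rearranging for μ₀: μ₀ = (μ_n·τ_n − τ_data·x̄)/τ₀ = (-4.2535·0.586205 − 0.574413·-4.0) / 0.011792 = -0.195771/0.011792 ≈ -16.6.

μ₀ = -16.6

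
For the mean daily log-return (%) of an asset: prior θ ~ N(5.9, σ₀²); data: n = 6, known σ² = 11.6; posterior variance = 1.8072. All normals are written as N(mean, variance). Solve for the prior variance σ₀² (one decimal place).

σ₀² = 27.7

Posterior precision equals prior precision plus data precision: 1/σ_n² = 1/σ₀² + n/σ².
So 1/σ₀² = 1/1.8072 − 6/11.6 = 0.553342 − 0.517241 = 0.036101.
Hence σ₀² = 1/0.036101 ≈ 27.7.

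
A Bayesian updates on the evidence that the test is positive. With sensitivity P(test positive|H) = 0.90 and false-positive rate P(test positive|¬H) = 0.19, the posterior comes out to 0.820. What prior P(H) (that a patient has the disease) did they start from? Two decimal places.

P(H) = 0.49

In odds form, posterior odds = prior odds × likelihood ratio, so prior odds = posterior odds ÷ LR.
Posterior odds = 0.820/(1−0.820) = 4.5556. LR = 0.90/0.19 = 4.7368.
Prior odds = 4.5556/4.7368 = 0.9617, so P(H) = 0.9617/(1+0.9617) ≈ 0.49.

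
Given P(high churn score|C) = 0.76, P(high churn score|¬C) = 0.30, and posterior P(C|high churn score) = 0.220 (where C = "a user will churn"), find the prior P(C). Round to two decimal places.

P(C) = 0.10

In odds form, posterior odds = prior odds × likelihood ratio, so prior odds = posterior odds ÷ LR.
Posterior odds = 0.220/(1−0.220) = 0.2821. LR = 0.76/0.30 = 2.5333.
Prior odds = 0.2821/2.5333 = 0.1114, so P(C) = 0.1114/(1+0.1114) ≈ 0.10.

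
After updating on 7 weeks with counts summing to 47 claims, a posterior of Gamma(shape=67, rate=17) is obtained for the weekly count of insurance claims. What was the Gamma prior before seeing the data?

Gamma–Poisson conjugacy: posterior shape = α + Σxᵢ, posterior rate = β + n.
So α = 67 − 47 = 20 and β = 17 − 7 = 10.

Gamma(shape=20, rate=10)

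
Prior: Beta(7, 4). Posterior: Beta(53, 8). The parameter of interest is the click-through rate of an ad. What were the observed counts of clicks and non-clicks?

46 clicks and 4 non-clicks

A Beta(a, b) prior with s successes and f failures in binomial data gives a Beta(a+s, b+f) posterior.
Match parameters: s=53−7=46, f=8−4=4.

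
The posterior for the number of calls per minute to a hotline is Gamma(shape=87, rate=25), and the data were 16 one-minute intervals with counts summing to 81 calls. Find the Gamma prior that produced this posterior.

Gamma(shape=6, rate=9)

Gamma–Poisson conjugacy: posterior shape = α + Σxᵢ, posterior rate = β + n.
So α = 87 − 81 = 6 and β = 25 − 16 = 9.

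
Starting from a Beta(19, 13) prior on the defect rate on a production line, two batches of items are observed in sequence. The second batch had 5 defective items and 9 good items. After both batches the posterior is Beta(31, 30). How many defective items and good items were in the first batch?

7 defective items and 8 good items

Because Beta–binomial updating is additive in the counts, the combined data contributed (α_post−α_prior, β_post−β_prior) successes and failures.
Total across both batches: 31−19=12 defective items, 30−13=17 good items.
Subtract the second batch: 12−5=7 defective items and 17−9=8 good items.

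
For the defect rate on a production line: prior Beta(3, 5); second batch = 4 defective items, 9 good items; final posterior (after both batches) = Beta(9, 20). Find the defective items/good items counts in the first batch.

Because Beta–binomial updating is additive in the counts, the combined data contributed (α_post−α_prior, β_post−β_prior) successes and failures.
Total across both batches: 9−3=6 defective items, 20−5=15 good items.
Subtract the second batch: 6−4=2 defective items and 15−9=6 good items.

2 defective items and 6 good items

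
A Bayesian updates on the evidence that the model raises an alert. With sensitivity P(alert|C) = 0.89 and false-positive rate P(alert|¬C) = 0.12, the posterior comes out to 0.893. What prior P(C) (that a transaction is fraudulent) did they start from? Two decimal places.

In odds form, posterior odds = prior odds × likelihood ratio, so prior odds = posterior odds ÷ LR.
Posterior odds = 0.893/(1−0.893) = 8.3458. LR = 0.89/0.12 = 7.4167.
Prior odds = 8.3458/7.4167 = 1.1253, so P(C) = 1.1253/(1+1.1253) ≈ 0.53.

P(C) = 0.53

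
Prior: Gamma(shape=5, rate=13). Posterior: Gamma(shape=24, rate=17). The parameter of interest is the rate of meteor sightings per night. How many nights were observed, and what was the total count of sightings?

n = 4 nights with total 19 sightings

Gamma–Poisson conjugacy: posterior shape = α + Σxᵢ, posterior rate = β + n.
Matching: Σxᵢ = 24 − 5 = 19 and n = 17 − 13 = 4.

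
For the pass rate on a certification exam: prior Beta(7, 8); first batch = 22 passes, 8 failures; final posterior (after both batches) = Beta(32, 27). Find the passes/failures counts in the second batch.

3 passes and 11 failures

Sequential conjugate updates are equivalent to a single update on the pooled data, so total successes = posterior α − prior α and total failures = posterior β − prior β.
Total across both batches: 32−7=25 passes, 27−8=19 failures.
Subtract the first batch: 25−22=3 passes and 19−8=11 failures.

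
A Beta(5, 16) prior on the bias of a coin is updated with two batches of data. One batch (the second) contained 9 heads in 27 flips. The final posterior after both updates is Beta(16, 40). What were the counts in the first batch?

2 heads and 6 tails

Sequential conjugate updates are equivalent to a single update on the pooled data, so total successes = posterior α − prior α and total failures = posterior β − prior β.
Total across both batches: 16−5=11 heads, 40−16=24 tails.
Subtract the second batch: 11−9=2 heads and 24−18=6 tails.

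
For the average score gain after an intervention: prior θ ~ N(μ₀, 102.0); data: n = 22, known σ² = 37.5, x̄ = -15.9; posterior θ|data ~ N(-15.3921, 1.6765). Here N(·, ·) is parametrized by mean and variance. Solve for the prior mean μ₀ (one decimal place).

μ₀ = 15.0

With known observation variance, the Normal–Normal posterior has precision τ_n = τ₀ + n/σ² and mean μ_n = (τ₀μ₀ + (n/σ²)x̄)/τ_n.
Here τ₀ = 1/102.0 = 0.009804 and τ_data = 22/37.5 = 0.586667, so τ_n = 0.596471.
Rearranging for μ₀: μ₀ = (μ_n·τ_n − τ_data·x̄)/τ₀ = (-15.3921·0.596471 − 0.586667·-15.9) / 0.009804 = 0.147064/0.009804 ≈ 15.0.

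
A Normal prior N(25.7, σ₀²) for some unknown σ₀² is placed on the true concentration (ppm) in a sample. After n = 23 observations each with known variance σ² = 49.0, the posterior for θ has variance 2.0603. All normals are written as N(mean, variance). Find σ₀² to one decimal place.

For the Normal–Normal model with known σ², precisions add: τ_n = τ₀ + n/σ².
So 1/σ₀² = 1/2.0603 − 23/49.0 = 0.485366 − 0.469388 = 0.015978.
Hence σ₀² = 1/0.015978 ≈ 62.6.

σ₀² = 62.6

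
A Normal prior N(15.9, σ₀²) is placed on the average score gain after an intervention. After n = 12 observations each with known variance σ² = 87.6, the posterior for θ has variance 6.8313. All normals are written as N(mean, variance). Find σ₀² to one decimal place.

σ₀² = 106.4

For the Normal–Normal model with known σ², precisions add: τ_n = τ₀ + n/σ².
So 1/σ₀² = 1/6.8313 − 12/87.6 = 0.146385 − 0.136986 = 0.009399.
Hence σ₀² = 1/0.009399 ≈ 106.4.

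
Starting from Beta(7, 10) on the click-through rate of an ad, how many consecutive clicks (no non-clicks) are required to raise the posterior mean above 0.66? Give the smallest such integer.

After k clicks and 0 non-clicks the posterior is Beta(7+k, 10), with mean (7+k)/(7+10+k).
Set (7+k)/(17+k) > 0.66 and solve: k > (0.66·17 − 7)/(1 − 0.66) = 12.412.
The smallest integer exceeding 12.412 is 13.

k = 13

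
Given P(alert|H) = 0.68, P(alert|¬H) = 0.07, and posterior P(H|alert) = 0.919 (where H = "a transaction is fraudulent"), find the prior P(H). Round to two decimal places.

P(H) = 0.54

Bayes' rule in odds form gives O(H|E) = O(H)·[P(E|H)/P(E|¬H)], hence O(H) = O(H|E)/LR.
Posterior odds = 0.919/(1−0.919) = 11.3457. LR = 0.68/0.07 = 9.7143.
Prior odds = 11.3457/9.7143 = 1.1679, so P(H) = 1.1679/(1+1.1679) ≈ 0.54.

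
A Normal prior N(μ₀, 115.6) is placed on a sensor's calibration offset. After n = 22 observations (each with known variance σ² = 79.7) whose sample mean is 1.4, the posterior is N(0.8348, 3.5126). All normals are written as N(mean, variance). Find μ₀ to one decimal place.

The posterior mean is a precision-weighted average: μ_n = (τ₀μ₀ + τ_data·x̄)/(τ₀+τ_data), with τ₀=1/σ₀² and τ_data=n/σ².
Here τ₀ = 1/115.6 = 0.008651 and τ_data = 22/79.7 = 0.276035, so τ_n = 0.284686.
Rearranging for μ₀: μ₀ = (μ_n·τ_n − τ_data·x̄)/τ₀ = (0.8348·0.284686 − 0.276035·1.4) / 0.008651 = -0.148793/0.008651 ≈ -17.2.

μ₀ = -17.2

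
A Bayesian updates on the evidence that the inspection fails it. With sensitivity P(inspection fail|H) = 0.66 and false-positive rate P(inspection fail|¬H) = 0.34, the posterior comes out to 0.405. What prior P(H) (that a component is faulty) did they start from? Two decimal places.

P(H) = 0.26

In odds form, posterior odds = prior odds × likelihood ratio, so prior odds = posterior odds ÷ LR.
Posterior odds = 0.405/(1−0.405) = 0.6807. LR = 0.66/0.34 = 1.9412.
Prior odds = 0.6807/1.9412 = 0.3507, so P(H) = 0.3507/(1+0.3507) ≈ 0.26.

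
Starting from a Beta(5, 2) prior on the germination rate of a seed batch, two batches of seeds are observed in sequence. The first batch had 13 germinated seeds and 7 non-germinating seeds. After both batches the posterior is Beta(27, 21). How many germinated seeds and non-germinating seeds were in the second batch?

9 germinated seeds and 12 non-germinating seeds

Sequential conjugate updates are equivalent to a single update on the pooled data, so total successes = posterior α − prior α and total failures = posterior β − prior β.
Total across both batches: 27−5=22 germinated seeds, 21−2=19 non-germinating seeds.
Subtract the first batch: 22−13=9 germinated seeds and 19−7=12 non-germinating seeds.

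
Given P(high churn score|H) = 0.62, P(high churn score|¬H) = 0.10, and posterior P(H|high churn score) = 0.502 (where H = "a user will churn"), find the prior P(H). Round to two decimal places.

P(H) = 0.14

In odds form, posterior odds = prior odds × likelihood ratio, so prior odds = posterior odds ÷ LR.
Posterior odds = 0.502/(1−0.502) = 1.0080. LR = 0.62/0.10 = 6.2000.
Prior odds = 1.0080/6.2000 = 0.1626, so P(H) = 0.1626/(1+0.1626) ≈ 0.14.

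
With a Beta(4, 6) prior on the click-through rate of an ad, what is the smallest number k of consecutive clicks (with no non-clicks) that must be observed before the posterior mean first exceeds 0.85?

k = 31

After k clicks and 0 non-clicks the posterior is Beta(4+k, 6), with mean (4+k)/(4+6+k).
Set (4+k)/(10+k) > 0.85 and solve: k > (0.85·10 − 4)/(1 − 0.85) = 30.000.
The smallest integer exceeding 30.000 is 31, and checking k=31: (35)/(41) = 0.8537 > 0.85.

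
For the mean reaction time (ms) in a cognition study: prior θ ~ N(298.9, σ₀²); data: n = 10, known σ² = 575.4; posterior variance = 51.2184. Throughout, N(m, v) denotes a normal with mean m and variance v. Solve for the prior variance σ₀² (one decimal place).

σ₀² = 466.2

Posterior precision equals prior precision plus data precision: 1/σ_n² = 1/σ₀² + n/σ².
So 1/σ₀² = 1/51.2184 − 10/575.4 = 0.019524 − 0.017379 = 0.002145.
Hence σ₀² = 1/0.002145 ≈ 466.2.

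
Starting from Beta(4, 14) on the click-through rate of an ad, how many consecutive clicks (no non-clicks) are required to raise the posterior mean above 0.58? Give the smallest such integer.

After k clicks and 0 non-clicks the posterior is Beta(4+k, 14), with mean (4+k)/(4+14+k).
Set (4+k)/(18+k) > 0.58 and solve: k > (0.58·18 − 4)/(1 − 0.58) = 15.333.
The smallest integer exceeding 15.333 is 16.

k = 16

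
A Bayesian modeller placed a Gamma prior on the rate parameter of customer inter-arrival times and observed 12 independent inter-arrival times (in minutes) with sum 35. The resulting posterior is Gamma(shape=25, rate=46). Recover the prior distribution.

Gamma(shape=13, rate=11)

Gamma–exponential conjugacy: posterior shape = α + n, posterior rate = β + Σtᵢ.
So α = 25 − 12 = 13 and β = 46 − 35 = 11.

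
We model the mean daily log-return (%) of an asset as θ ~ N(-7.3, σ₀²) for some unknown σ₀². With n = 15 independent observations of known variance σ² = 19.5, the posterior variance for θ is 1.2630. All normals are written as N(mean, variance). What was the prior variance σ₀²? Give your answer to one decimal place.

Posterior precision equals prior precision plus data precision: 1/σ_n² = 1/σ₀² + n/σ².
So 1/σ₀² = 1/1.2630 − 15/19.5 = 0.791766 − 0.769231 = 0.022535.
Hence σ₀² = 1/0.022535 ≈ 44.4.

σ₀² = 44.4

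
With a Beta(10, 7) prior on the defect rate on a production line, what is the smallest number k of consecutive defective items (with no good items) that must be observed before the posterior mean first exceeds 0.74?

k = 10

After k defective items and 0 good items the posterior is Beta(10+k, 7), with mean (10+k)/(10+7+k).
Set (10+k)/(17+k) > 0.74 and solve: k > (0.74·17 − 10)/(1 − 0.74) = 9.923.
The smallest integer exceeding 9.923 is 10.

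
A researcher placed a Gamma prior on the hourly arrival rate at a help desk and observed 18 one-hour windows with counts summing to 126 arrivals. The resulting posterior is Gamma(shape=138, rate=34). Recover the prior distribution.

Gamma–Poisson conjugacy: posterior shape = α + Σxᵢ, posterior rate = β + n.
So α = 138 − 126 = 12 and β = 34 − 18 = 16.

Gamma(shape=12, rate=16)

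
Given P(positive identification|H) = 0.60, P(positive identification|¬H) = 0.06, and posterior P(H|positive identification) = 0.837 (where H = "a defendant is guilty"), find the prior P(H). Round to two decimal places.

In odds form, posterior odds = prior odds × likelihood ratio, so prior odds = posterior odds ÷ LR.
Posterior odds = 0.837/(1−0.837) = 5.1350. LR = 0.60/0.06 = 10.0000.
Prior odds = 5.1350/10.0000 = 0.5135, so P(H) = 0.5135/(1+0.5135) ≈ 0.34.

P(H) = 0.34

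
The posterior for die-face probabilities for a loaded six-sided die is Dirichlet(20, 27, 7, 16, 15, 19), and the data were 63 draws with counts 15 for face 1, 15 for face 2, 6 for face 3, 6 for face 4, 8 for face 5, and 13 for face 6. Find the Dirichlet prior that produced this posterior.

Dirichlet(5, 12, 1, 10, 7, 6)

For a Dirichlet(α) prior with multinomial counts c, the posterior is Dirichlet(α + c) componentwise.
Subtract each count from the matching posterior parameter: 20−15=5, 27−15=12, 7−6=1, 16−6=10, 15−8=7, 19−13=6.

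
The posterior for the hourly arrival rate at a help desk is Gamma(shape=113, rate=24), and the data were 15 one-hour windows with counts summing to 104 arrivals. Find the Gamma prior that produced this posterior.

Gamma(shape=9, rate=9)

A Gamma(α, β) prior (rate parametrization) on a Poisson rate with n observations summing to S gives posterior Gamma(α+S, β+n).
So α = 113 − 104 = 9 and β = 24 − 15 = 9.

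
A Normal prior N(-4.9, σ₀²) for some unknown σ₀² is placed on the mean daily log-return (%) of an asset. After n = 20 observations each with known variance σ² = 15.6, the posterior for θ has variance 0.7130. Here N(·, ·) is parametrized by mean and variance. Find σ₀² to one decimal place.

Posterior precision equals prior precision plus data precision: 1/σ_n² = 1/σ₀² + n/σ².
So 1/σ₀² = 1/0.7130 − 20/15.6 = 1.402525 − 1.282051 = 0.120474.
Hence σ₀² = 1/0.120474 ≈ 8.3.

σ₀² = 8.3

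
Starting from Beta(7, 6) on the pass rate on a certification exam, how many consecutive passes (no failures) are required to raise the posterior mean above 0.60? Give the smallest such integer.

k = 3

After k passes and 0 failures the posterior is Beta(7+k, 6), with mean (7+k)/(7+6+k).
Set (7+k)/(13+k) > 0.60 and solve: k > (0.60·13 − 7)/(1 − 0.60) = 2.000.
The smallest integer exceeding 2.000 is 3, and checking k=3: (10)/(16) = 0.6250 > 0.60.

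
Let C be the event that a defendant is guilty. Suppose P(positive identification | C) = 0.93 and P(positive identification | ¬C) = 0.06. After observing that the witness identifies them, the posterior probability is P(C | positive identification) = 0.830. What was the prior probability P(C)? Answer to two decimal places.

P(C) = 0.24

In odds form, posterior odds = prior odds × likelihood ratio, so prior odds = posterior odds ÷ LR.
Posterior odds = 0.830/(1−0.830) = 4.8824. LR = 0.93/0.06 = 15.5000.
Prior odds = 4.8824/15.5000 = 0.3150, so P(C) = 0.3150/(1+0.3150) ≈ 0.24.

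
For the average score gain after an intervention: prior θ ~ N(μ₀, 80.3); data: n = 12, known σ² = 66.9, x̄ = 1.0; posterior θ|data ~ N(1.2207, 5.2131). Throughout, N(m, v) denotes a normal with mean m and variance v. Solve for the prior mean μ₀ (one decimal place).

μ₀ = 4.4

The posterior mean is a precision-weighted average: μ_n = (τ₀μ₀ + τ_data·x̄)/(τ₀+τ_data), with τ₀=1/σ₀² and τ_data=n/σ².
Here τ₀ = 1/80.3 = 0.012453 and τ_data = 12/66.9 = 0.179372, so τ_n = 0.191825.
Rearranging for μ₀: μ₀ = (μ_n·τ_n − τ_data·x̄)/τ₀ = (1.2207·0.191825 − 0.179372·1.0) / 0.012453 = 0.054789/0.012453 ≈ 4.4.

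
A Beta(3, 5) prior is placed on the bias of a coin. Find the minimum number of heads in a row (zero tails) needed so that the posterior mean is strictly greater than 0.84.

k = 24

After k heads and 0 tails the posterior is Beta(3+k, 5), with mean (3+k)/(3+5+k).
Set (3+k)/(8+k) > 0.84 and solve: k > (0.84·8 − 3)/(1 − 0.84) = 23.250.
The smallest integer exceeding 23.250 is 24.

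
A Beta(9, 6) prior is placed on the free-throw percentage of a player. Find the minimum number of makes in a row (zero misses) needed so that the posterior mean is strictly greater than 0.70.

After k makes and 0 misses the posterior is Beta(9+k, 6), with mean (9+k)/(9+6+k).
Set (9+k)/(15+k) > 0.70 and solve: k > (0.70·15 − 9)/(1 − 0.70) = 5.000.
The smallest integer exceeding 5.000 is 6, and checking k=6: (15)/(21) = 0.7143 > 0.70.

k = 6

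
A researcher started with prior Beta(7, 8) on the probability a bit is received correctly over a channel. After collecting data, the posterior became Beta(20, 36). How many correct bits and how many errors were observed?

13 correct bits and 28 errors

A Beta(a, b) prior with s successes and f failures in binomial data gives a Beta(a+s, b+f) posterior.
Match parameters: s=20−7=13, f=36−8=28.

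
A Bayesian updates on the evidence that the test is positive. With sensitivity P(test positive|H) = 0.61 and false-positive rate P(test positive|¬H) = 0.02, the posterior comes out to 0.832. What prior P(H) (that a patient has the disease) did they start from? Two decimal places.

P(H) = 0.14

In odds form, posterior odds = prior odds × likelihood ratio, so prior odds = posterior odds ÷ LR.
Posterior odds = 0.832/(1−0.832) = 4.9524. LR = 0.61/0.02 = 30.5000.
Prior odds = 4.9524/30.5000 = 0.1624, so P(H) = 0.1624/(1+0.1624) ≈ 0.14.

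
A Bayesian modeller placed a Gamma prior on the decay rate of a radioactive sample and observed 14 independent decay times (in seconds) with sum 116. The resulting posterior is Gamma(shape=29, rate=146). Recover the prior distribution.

Gamma(shape=15, rate=30)

Gamma–exponential conjugacy: posterior shape = α + n, posterior rate = β + Σtᵢ.
So α = 29 − 14 = 15 and β = 146 − 116 = 30.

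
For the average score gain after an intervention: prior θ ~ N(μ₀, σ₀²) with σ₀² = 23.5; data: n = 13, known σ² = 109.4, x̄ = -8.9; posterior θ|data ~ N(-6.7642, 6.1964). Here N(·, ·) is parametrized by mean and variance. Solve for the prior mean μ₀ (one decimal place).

The posterior mean is a precision-weighted average: μ_n = (τ₀μ₀ + τ_data·x̄)/(τ₀+τ_data), with τ₀=1/σ₀² and τ_data=n/σ².
Here τ₀ = 1/23.5 = 0.042553 and τ_data = 13/109.4 = 0.118830, so τ_n = 0.161383.
Rearranging for μ₀: μ₀ = (μ_n·τ_n − τ_data·x̄)/τ₀ = (-6.7642·0.161383 − 0.118830·-8.9) / 0.042553 = -0.034040/0.042553 ≈ -0.8.

μ₀ = -0.8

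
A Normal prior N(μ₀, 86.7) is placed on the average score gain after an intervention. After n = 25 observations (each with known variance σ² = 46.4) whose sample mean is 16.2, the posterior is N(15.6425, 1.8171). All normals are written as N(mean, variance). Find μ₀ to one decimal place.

μ₀ = -10.4

With known observation variance, the Normal–Normal posterior has precision τ_n = τ₀ + n/σ² and mean μ_n = (τ₀μ₀ + (n/σ²)x̄)/τ_n.
Here τ₀ = 1/86.7 = 0.011534 and τ_data = 25/46.4 = 0.538793, so τ_n = 0.550327.
Rearranging for μ₀: μ₀ = (μ_n·τ_n − τ_data·x̄)/τ₀ = (15.6425·0.550327 − 0.538793·16.2) / 0.011534 = -0.119957/0.011534 ≈ -10.4.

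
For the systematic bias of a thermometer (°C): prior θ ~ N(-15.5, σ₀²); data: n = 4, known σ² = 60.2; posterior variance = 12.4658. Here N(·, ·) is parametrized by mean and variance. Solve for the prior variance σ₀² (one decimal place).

σ₀² = 72.6

Posterior precision equals prior precision plus data precision: 1/σ_n² = 1/σ₀² + n/σ².
So 1/σ₀² = 1/12.4658 − 4/60.2 = 0.080219 − 0.066445 = 0.013774.
Hence σ₀² = 1/0.013774 ≈ 72.6.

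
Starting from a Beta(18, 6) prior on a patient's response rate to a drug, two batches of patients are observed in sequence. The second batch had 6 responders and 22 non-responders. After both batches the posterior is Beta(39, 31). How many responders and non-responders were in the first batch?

15 responders and 3 non-responders

Because Beta–binomial updating is additive in the counts, the combined data contributed (α_post−α_prior, β_post−β_prior) successes and failures.
Total across both batches: 39−18=21 responders, 31−6=25 non-responders.
Subtract the second batch: 21−6=15 responders and 25−22=3 non-responders.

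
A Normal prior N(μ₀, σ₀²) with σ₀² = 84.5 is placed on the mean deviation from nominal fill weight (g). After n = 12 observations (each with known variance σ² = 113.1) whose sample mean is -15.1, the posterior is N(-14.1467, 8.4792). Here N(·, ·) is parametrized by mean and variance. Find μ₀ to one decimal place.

The posterior mean is a precision-weighted average: μ_n = (τ₀μ₀ + τ_data·x̄)/(τ₀+τ_data), with τ₀=1/σ₀² and τ_data=n/σ².
Here τ₀ = 1/84.5 = 0.011834 and τ_data = 12/113.1 = 0.106101, so τ_n = 0.117935.
Rearranging for μ₀: μ₀ = (μ_n·τ_n − τ_data·x̄)/τ₀ = (-14.1467·0.117935 − 0.106101·-15.1) / 0.011834 = -0.066266/0.011834 ≈ -5.6.

μ₀ = -5.6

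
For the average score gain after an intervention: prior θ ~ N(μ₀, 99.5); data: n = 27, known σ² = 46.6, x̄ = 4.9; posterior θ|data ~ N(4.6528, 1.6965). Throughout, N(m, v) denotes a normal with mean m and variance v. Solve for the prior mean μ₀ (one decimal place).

μ₀ = -9.6

With known observation variance, the Normal–Normal posterior has precision τ_n = τ₀ + n/σ² and mean μ_n = (τ₀μ₀ + (n/σ²)x̄)/τ_n.
Here τ₀ = 1/99.5 = 0.010050 and τ_data = 27/46.6 = 0.579399, so τ_n = 0.589449.
Rearranging for μ₀: μ₀ = (μ_n·τ_n − τ_data·x̄)/τ₀ = (4.6528·0.589449 − 0.579399·4.9) / 0.010050 = -0.096467/0.010050 ≈ -9.6.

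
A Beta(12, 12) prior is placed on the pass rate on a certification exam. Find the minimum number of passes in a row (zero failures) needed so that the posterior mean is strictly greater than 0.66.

k = 12

After k passes and 0 failures the posterior is Beta(12+k, 12), with mean (12+k)/(12+12+k).
Set (12+k)/(24+k) > 0.66 and solve: k > (0.66·24 − 12)/(1 − 0.66) = 11.294.
The smallest integer exceeding 11.294 is 12.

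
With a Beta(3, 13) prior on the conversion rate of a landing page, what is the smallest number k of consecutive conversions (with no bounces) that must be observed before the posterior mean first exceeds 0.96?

After k conversions and 0 bounces the posterior is Beta(3+k, 13), with mean (3+k)/(3+13+k).
Set (3+k)/(16+k) > 0.96 and solve: k > (0.96·16 − 3)/(1 − 0.96) = 309.000.
The smallest integer exceeding 309.000 is 310.

k = 310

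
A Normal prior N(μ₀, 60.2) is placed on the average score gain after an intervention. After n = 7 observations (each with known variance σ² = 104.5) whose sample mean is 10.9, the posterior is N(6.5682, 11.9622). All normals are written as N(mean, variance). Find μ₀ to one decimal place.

μ₀ = -10.9

The posterior mean is a precision-weighted average: μ_n = (τ₀μ₀ + τ_data·x̄)/(τ₀+τ_data), with τ₀=1/σ₀² and τ_data=n/σ².
Here τ₀ = 1/60.2 = 0.016611 and τ_data = 7/104.5 = 0.066986, so τ_n = 0.083597.
Rearranging for μ₀: μ₀ = (μ_n·τ_n − τ_data·x̄)/τ₀ = (6.5682·0.083597 − 0.066986·10.9) / 0.016611 = -0.181066/0.016611 ≈ -10.9.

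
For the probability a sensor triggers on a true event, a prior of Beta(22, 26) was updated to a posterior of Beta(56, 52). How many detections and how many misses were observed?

A Beta(a, b) prior with s successes and f failures in binomial data gives a Beta(a+s, b+f) posterior.
Match parameters: s=56−22=34, f=52−26=26.

34 detections and 26 misses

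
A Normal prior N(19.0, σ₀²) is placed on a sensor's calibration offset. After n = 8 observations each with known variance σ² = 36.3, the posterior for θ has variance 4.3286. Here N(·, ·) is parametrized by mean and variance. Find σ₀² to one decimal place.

Posterior precision equals prior precision plus data precision: 1/σ_n² = 1/σ₀² + n/σ².
So 1/σ₀² = 1/4.3286 − 8/36.3 = 0.231022 − 0.220386 = 0.010636.
Hence σ₀² = 1/0.010636 ≈ 94.0.

σ₀² = 94.0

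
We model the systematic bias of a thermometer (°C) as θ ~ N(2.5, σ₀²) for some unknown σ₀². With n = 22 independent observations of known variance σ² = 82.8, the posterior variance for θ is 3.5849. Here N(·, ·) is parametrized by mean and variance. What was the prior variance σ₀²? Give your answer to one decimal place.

σ₀² = 75.5

For the Normal–Normal model with known σ², precisions add: τ_n = τ₀ + n/σ².
So 1/σ₀² = 1/3.5849 − 22/82.8 = 0.278948 − 0.265700 = 0.013248.
Hence σ₀² = 1/0.013248 ≈ 75.5.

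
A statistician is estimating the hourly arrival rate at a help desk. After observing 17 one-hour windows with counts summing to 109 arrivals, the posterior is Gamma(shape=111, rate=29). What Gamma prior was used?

Gamma(shape=2, rate=12)

A Gamma(α, β) prior (rate parametrization) on a Poisson rate with n observations summing to S gives posterior Gamma(α+S, β+n).
So α = 111 − 109 = 2 and β = 29 − 17 = 12.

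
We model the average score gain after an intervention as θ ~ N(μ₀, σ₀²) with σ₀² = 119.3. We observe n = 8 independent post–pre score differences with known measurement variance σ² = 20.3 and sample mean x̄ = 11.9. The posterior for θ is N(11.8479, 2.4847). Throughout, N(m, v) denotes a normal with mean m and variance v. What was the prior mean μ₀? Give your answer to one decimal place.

μ₀ = 9.4

The posterior mean is a precision-weighted average: μ_n = (τ₀μ₀ + τ_data·x̄)/(τ₀+τ_data), with τ₀=1/σ₀² and τ_data=n/σ².
Here τ₀ = 1/119.3 = 0.008382 and τ_data = 8/20.3 = 0.394089, so τ_n = 0.402471.
Rearranging for μ₀: μ₀ = (μ_n·τ_n − τ_data·x̄)/τ₀ = (11.8479·0.402471 − 0.394089·11.9) / 0.008382 = 0.078777/0.008382 ≈ 9.4.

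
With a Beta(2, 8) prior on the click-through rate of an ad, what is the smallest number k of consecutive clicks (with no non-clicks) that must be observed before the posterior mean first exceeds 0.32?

k = 2

After k clicks and 0 non-clicks the posterior is Beta(2+k, 8), with mean (2+k)/(2+8+k).
Set (2+k)/(10+k) > 0.32 and solve: k > (0.32·10 − 2)/(1 − 0.32) = 1.765.
The smallest integer exceeding 1.765 is 2, and checking k=2: (4)/(12) = 0.3333 > 0.32.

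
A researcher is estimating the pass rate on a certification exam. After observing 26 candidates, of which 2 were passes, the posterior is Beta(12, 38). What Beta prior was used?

A Beta(a, b) prior with s successes and f failures in binomial data gives a Beta(a+s, b+f) posterior.
Subtract the data counts: 12−2=10, 38−24=14.

Beta(10, 14)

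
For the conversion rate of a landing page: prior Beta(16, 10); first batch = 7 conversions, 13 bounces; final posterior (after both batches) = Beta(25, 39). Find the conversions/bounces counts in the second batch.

Because Beta–binomial updating is additive in the counts, the combined data contributed (α_post−α_prior, β_post−β_prior) successes and failures.
Total across both batches: 25−16=9 conversions, 39−10=29 bounces.
Subtract the first batch: 9−7=2 conversions and 29−13=16 bounces.

2 conversions and 16 bounces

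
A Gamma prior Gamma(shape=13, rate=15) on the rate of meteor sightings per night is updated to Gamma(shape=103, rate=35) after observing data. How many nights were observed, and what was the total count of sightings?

A Gamma(α, β) prior (rate parametrization) on a Poisson rate with n observations summing to S gives posterior Gamma(α+S, β+n).
Matching: Σxᵢ = 103 − 13 = 90 and n = 35 − 15 = 20.

n = 20 nights with total 90 sightings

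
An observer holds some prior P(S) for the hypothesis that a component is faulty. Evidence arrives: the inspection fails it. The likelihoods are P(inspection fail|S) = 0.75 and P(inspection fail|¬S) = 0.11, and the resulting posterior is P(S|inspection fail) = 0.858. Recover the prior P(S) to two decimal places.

P(S) = 0.47

Bayes' rule in odds form gives O(S|E) = O(S)·[P(E|S)/P(E|¬S)], hence O(S) = O(S|E)/LR.
Posterior odds = 0.858/(1−0.858) = 6.0423. LR = 0.75/0.11 = 6.8182.
Prior odds = 6.0423/6.8182 = 0.8862, so P(S) = 0.8862/(1+0.8862) ≈ 0.47.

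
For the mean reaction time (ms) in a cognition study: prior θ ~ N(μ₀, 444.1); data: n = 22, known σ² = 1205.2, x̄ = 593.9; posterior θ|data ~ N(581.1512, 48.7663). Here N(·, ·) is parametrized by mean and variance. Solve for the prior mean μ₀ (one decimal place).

μ₀ = 477.8

With known observation variance, the Normal–Normal posterior has precision τ_n = τ₀ + n/σ² and mean μ_n = (τ₀μ₀ + (n/σ²)x̄)/τ_n.
Here τ₀ = 1/444.1 = 0.002252 and τ_data = 22/1205.2 = 0.018254, so τ_n = 0.020506.
Rearranging for μ₀: μ₀ = (μ_n·τ_n − τ_data·x̄)/τ₀ = (581.1512·0.020506 − 0.018254·593.9) / 0.002252 = 1.076036/0.002252 ≈ 477.8.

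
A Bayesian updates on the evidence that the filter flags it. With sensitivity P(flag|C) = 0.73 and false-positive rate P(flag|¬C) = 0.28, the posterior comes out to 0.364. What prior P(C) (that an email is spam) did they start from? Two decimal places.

In odds form, posterior odds = prior odds × likelihood ratio, so prior odds = posterior odds ÷ LR.
Posterior odds = 0.364/(1−0.364) = 0.5723. LR = 0.73/0.28 = 2.6071.
Prior odds = 0.5723/2.6071 = 0.2195, so P(C) = 0.2195/(1+0.2195) ≈ 0.18.

P(C) = 0.18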